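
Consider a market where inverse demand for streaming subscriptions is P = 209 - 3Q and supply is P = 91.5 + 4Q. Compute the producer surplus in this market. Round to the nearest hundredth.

Equilibrium: 209 - 3Q = 91.5 + 4Q, so Q* = 16.7857 and P* = 158.6429.
Producer surplus is the triangle above supply below P*: (1/2)(16.7857)(158.6429 - 91.5) = (1/2)(16.7857)(67.1429) = 563.5204.

563.52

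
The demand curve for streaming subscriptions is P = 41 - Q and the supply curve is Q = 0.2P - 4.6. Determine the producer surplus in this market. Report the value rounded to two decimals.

22.50

Rewriting supply in inverse form: P = 23 + 5Q.
Set 41 - Q = 23 + 5Q, which gives 18 = 6Q, so Q* = 3 and P* = 41 - (3) = 38.
PS is the area between P* and the supply curve from 0 to Q*: (1/2)(3)(15) = 22.5.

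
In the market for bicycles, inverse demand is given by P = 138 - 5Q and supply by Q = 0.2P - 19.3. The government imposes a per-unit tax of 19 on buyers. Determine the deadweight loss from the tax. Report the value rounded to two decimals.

18.05

Rewriting supply in inverse form: P = 96.5 + 5Q.
Pre-tax equilibrium: 138 - 5Q = 96.5 + 5Q gives Q* = 4.15, P* = 117.25.
A tax on buyers shifts demand down by 19: (138 - 19) - 5Q = 96.5 + 5Q, so Q_t = 2.25. Buyers pay P_b = 126.75; sellers receive P_s = P_b - 19 = 107.75.
Deadweight loss is the triangle between the curves from Q_t to Q*: (1/2)(4.15 - 2.25)(19) = 18.05.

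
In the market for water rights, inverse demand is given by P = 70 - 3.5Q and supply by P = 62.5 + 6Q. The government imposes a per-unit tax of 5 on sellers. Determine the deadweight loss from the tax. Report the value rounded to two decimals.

1.32

Pre-tax equilibrium: 70 - 3.5Q = 62.5 + 6Q gives Q* = 0.7895, P* = 67.2368.
A tax on sellers shifts supply up by 5: 70 - 3.5Q = 62.5 + 6Q + 5, so Q_t = 0.2632. Buyers pay P_b = 69.0789; sellers receive P_s = P_b - 5 = 64.0789.
The welfare triangle lost has base Q* - Q_t = 0.5263 and height t = 5, so DWL = (1/2)(0.5263)(5) = 1.3158.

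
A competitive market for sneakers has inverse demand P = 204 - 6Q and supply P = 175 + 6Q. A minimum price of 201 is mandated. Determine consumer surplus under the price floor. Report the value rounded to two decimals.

Without the control, 204 - 6Q = 175 + 6Q so Q* = 2.4167 and P* = 189.5.
At the floor price 201, quantity demanded is (204 - 201)/6 = 0.5; demand is the short side, so Q = 0.5 trades at P = 201.
CS is the triangle under demand above 201: (1/2)(0.5)(204 - 201) = 0.75.

0.75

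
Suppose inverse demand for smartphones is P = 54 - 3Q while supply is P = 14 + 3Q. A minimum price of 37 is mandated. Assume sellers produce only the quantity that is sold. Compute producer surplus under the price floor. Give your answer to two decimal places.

82.17

Free-market equilibrium: 54 - 3Q = 14 + 3Q gives Q* = 6.6667, P* = 34.
At P = 37, buyers demand (54 - 37)/3 = 5.6667 while sellers would supply more, so the quantity traded is 5.6667 at price 37.
The supply price at Q = 5.6667 is 31. PS is the trapezoid between 37 and supply over [0, 5.6667]: (1/2)[(37 - 14) + (37 - 31)](5.6667) = 82.1667.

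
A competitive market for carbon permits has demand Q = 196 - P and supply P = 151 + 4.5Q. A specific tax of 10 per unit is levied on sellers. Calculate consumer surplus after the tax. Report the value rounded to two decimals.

Rewriting demand in inverse form: P = 196 - Q.
Pre-tax equilibrium: 196 - Q = 151 + 4.5Q gives Q* = 8.1818, P* = 187.8182.
With the tax, sellers need 10 more per unit: 196 - Q = 151 + 4.5Q + 10, so Q_t = 6.3636. Buyers pay P_b = 189.6364; sellers receive P_s = P_b - 10 = 179.6364.
CS = (1/2)(Q_t)(196 - P_b) = (1/2)(6.3636)(6.3636) = 20.2479.

20.25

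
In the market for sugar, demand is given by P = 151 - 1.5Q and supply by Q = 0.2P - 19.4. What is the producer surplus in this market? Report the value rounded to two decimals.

Rewriting supply in inverse form: P = 97 + 5Q.
Equilibrium: 151 - 1.5Q = 97 + 5Q, so Q* = 8.3077 and P* = 138.5385.
Producer surplus is the triangle above supply below P*: (1/2)(8.3077)(138.5385 - 97) = (1/2)(8.3077)(41.5385) = 172.5444.

172.54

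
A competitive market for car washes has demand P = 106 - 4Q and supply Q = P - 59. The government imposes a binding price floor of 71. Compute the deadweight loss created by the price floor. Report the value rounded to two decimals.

Rewriting supply in inverse form: P = 59 + Q.
Free-market equilibrium: 106 - 4Q = 59 + Q gives Q* = 9.4, P* = 68.4.
At the floor price 71, quantity demanded is (106 - 71)/4 = 8.75; demand is the short side, so Q = 8.75 trades at P = 71.
At Q = 8.75 the demand price is 71 and the supply price is 67.75. Deadweight loss is the triangle between the curves from 8.75 to 9.4: (1/2)(71 - 67.75)(9.4 - 8.75) = 1.0562.

1.06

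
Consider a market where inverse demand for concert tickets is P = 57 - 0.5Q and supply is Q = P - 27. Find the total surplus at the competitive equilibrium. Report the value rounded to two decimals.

300.00

Rewriting supply in inverse form: P = 27 + Q.
Setting demand equal to supply, 30 = 1.5Q, so Q* = 20 and P* = 47.
Total surplus is the full triangle between the curves from 0 to Q*: (1/2)(20)(57 - 27) = 300.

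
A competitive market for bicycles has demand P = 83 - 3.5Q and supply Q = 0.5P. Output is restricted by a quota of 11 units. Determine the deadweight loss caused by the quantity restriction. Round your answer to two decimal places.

46.02

Rewriting supply in inverse form: P = 2Q.
Without the quota, 83 - 3.5Q = 2Q gives Q* = 15.0909.
At Q = 11 the demand price is 83 - 3.5(11) = 44.5 and the supply price is 0 + 2(11) = 22.
DWL = (1/2)(gap between curves at 11) x (Q* - 11) = (1/2)(22.5)(4.0909) = 46.0227.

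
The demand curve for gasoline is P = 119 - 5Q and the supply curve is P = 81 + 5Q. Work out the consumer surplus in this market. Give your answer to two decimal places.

36.10

Set 119 - 5Q = 81 + 5Q, which gives 38 = 10Q, so Q* = 3.8 and P* = 119 - 5(3.8) = 100.
The demand choke price is 119, so CS = (1/2)(Q*)(119 - P*) = (1/2)(3.8)(19) = 36.1.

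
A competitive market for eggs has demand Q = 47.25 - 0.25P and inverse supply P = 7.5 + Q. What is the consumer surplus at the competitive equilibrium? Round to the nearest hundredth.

2635.38

Rewriting demand in inverse form: P = 189 - 4Q.
Setting demand equal to supply, 181.5 = 5Q, so Q* = 36.3 and P* = 43.8.
Consumer surplus is the triangle under demand above P*: (1/2)(36.3)(189 - 43.8) = (1/2)(36.3)(145.2) = 2635.38.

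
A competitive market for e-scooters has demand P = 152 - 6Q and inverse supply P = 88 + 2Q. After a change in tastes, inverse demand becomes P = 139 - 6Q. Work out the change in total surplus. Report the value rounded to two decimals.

-93.44

Initial equilibrium: Q_0 = 8, P_0 = 104; CS_0 = (1/2)(8)(48) = 192, PS_0 = (1/2)(8)(16) = 64.
New equilibrium: 139 - 6Q = 88 + 2Q gives Q_1 = 6.375, P_1 = 100.75; CS_1 = 121.9219, PS_1 = 40.6406.
Change in total surplus = (121.9219 + 40.6406) - (192 + 64) = -93.4375.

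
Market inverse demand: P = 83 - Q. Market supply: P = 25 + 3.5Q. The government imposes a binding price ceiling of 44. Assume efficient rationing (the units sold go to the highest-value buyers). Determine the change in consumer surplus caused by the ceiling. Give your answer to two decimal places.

113.92

Free-market equilibrium: 83 - Q = 25 + 3.5Q gives Q* = 12.8889, P* = 70.1111.
At the ceiling price 44, quantity supplied is (44 - 25)/3.5 = 5.4286; supply is the short side, so Q = 5.4286 trades at P = 44.
CS goes from (1/2)(12.8889)(12.8889) = 83.0617 to 196.9796 (computed as (83 - 44)(5.4286) - (1/2)(1)(5.4286)^2), a change of 113.9179.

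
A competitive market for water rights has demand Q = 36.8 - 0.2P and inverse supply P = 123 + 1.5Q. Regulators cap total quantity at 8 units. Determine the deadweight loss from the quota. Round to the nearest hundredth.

Rewriting demand in inverse form: P = 184 - 5Q.
Unrestricted equilibrium: Q* = (184 - 123)/(5 + 1.5) = 9.3846.
At Q = 8 the demand price is 184 - 5(8) = 144 and the supply price is 123 + 1.5(8) = 135.
Deadweight loss is the triangle between the curves from 8 to 9.3846: (1/2)(144 - 135)(9.3846 - 8) = 6.2308.

6.23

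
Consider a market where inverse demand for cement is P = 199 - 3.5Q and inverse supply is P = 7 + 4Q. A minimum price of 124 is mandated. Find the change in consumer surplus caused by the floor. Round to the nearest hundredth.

Free-market equilibrium: 199 - 3.5Q = 7 + 4Q gives Q* = 25.6, P* = 109.4.
At the floor price 124, quantity demanded is (199 - 124)/3.5 = 21.4286; demand is the short side, so Q = 21.4286 trades at P = 124.
CS goes from (1/2)(25.6)(89.6) = 1146.88 to 803.5714 (computed as (199 - 124)(21.4286) - (1/2)(3.5)(21.4286)^2), a change of -343.3086.

-343.31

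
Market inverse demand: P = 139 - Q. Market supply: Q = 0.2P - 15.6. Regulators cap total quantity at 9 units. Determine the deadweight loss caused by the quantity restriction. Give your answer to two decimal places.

Rewriting supply in inverse form: P = 78 + 5Q.
Without the quota, 139 - Q = 78 + 5Q gives Q* = 10.1667.
At Q = 9 the demand price is 139 - (9) = 130 and the supply price is 78 + 5(9) = 123.
Deadweight loss is the triangle between the curves from 9 to 10.1667: (1/2)(130 - 123)(10.1667 - 9) = 4.0833.

4.08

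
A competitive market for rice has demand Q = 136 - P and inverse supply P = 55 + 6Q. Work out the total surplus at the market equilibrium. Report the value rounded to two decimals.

Rewriting demand in inverse form: P = 136 - Q.
Set 136 - Q = 55 + 6Q, which gives 81 = 7Q, so Q* = 11.5714 and P* = 136 - (11.5714) = 124.4286.
CS = (1/2)(11.5714)(11.5714) = 66.949 and PS = (1/2)(11.5714)(69.4286) = 401.6939, so total surplus = 468.6429.

468.64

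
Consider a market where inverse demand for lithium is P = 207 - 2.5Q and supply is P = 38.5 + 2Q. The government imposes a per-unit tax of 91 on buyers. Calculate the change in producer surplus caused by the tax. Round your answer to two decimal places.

Pre-tax equilibrium: 207 - 2.5Q = 38.5 + 2Q gives Q* = 37.4444, P* = 113.3889.
With the tax, buyers' net willingness to pay falls by 91: (207 - 91) - 2.5Q = 38.5 + 2Q, so Q_t = 17.2222. Buyers pay P_b = 163.9444; sellers receive P_s = P_b - 91 = 72.9444.
Producers lose the trapezoid between P_s and P* out to Q_t plus the triangle from Q_t to Q*: change in PS = 296.6049 - 1402.0864 = -1105.4815.

-1105.48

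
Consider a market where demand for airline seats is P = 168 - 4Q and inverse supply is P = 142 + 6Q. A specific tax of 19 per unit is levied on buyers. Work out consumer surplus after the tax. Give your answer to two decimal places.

Pre-tax equilibrium: 168 - 4Q = 142 + 6Q gives Q* = 2.6, P* = 157.6.
With the tax, buyers' net willingness to pay falls by 19: (168 - 19) - 4Q = 142 + 6Q, so Q_t = 0.7. Buyers pay P_b = 165.2; sellers receive P_s = P_b - 19 = 146.2.
CS = (1/2)(Q_t)(168 - P_b) = (1/2)(0.7)(2.8) = 0.98.

0.98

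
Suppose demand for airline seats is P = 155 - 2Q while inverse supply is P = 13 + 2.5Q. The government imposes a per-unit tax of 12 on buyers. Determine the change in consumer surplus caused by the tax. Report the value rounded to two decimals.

Without the tax, 155 - 2Q = 13 + 2.5Q so Q* = 31.5556 and P* = 91.8889.
With the tax, buyers' net willingness to pay falls by 12: (155 - 12) - 2Q = 13 + 2.5Q, so Q_t = 28.8889. Buyers pay P_b = 97.2222; sellers receive P_s = P_b - 12 = 85.2222.
Consumers lose the trapezoid between P* and P_b out to Q_t plus the triangle from Q_t to Q*: change in CS = 834.5679 - 995.7531 = -161.1852.

-161.19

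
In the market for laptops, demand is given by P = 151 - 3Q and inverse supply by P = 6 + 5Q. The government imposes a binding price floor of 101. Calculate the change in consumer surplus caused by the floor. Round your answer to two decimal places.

-76.11

Without the control, 151 - 3Q = 6 + 5Q so Q* = 18.125 and P* = 96.625.
At P = 101, buyers demand (151 - 101)/3 = 16.6667 while sellers would supply more, so the quantity traded is 16.6667 at price 101.
CS goes from (1/2)(18.125)(54.375) = 492.7734 to 416.6667 (computed as (151 - 101)(16.6667) - (1/2)(3)(16.6667)^2), a change of -76.1068.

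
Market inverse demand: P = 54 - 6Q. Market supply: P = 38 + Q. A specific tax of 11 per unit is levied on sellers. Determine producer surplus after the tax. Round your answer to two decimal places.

Pre-tax equilibrium: 54 - 6Q = 38 + Q gives Q* = 2.2857, P* = 40.2857.
A tax on sellers shifts supply up by 11: 54 - 6Q = 38 + Q + 11, so Q_t = 0.7143. Buyers pay P_b = 49.7143; sellers receive P_s = P_b - 11 = 38.7143.
PS = (1/2)(Q_t)(P_s - 38) = (1/2)(0.7143)(0.7143) = 0.2551.

0.26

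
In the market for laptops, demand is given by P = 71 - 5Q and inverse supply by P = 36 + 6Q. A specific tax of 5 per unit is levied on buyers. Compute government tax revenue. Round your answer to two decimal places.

13.64

Pre-tax equilibrium: 71 - 5Q = 36 + 6Q gives Q* = 3.1818, P* = 55.0909.
With the tax, buyers' net willingness to pay falls by 5: (71 - 5) - 5Q = 36 + 6Q, so Q_t = 2.7273. Buyers pay P_b = 57.3636; sellers receive P_s = P_b - 5 = 52.3636.
Revenue is the tax times quantity traded: 5 x 2.7273 = 13.6364.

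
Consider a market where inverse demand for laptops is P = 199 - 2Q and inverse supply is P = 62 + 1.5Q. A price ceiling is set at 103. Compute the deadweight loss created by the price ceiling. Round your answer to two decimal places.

244.06

Without the control, 199 - 2Q = 62 + 1.5Q so Q* = 39.1429 and P* = 120.7143.
At P = 103, sellers supply (103 - 62)/1.5 = 27.3333 while buyers want more, so the quantity traded is 27.3333 at price 103.
At Q = 27.3333 the demand price is 144.3333 and the supply price is 103. Deadweight loss is the triangle between the curves from 27.3333 to 39.1429: (1/2)(144.3333 - 103)(39.1429 - 27.3333) = 244.0635.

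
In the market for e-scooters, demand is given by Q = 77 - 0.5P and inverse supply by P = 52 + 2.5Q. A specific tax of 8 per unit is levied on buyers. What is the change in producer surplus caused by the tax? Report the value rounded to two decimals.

Rewriting demand in inverse form: P = 154 - 2Q.
Pre-tax equilibrium: 154 - 2Q = 52 + 2.5Q gives Q* = 22.6667, P* = 108.6667.
With the tax, buyers' net willingness to pay falls by 8: (154 - 8) - 2Q = 52 + 2.5Q, so Q_t = 20.8889. Buyers pay P_b = 112.2222; sellers receive P_s = P_b - 8 = 104.2222.
Producers lose the trapezoid between P_s and P* out to Q_t plus the triangle from Q_t to Q*: change in PS = 545.4321 - 642.2222 = -96.7901.

-96.79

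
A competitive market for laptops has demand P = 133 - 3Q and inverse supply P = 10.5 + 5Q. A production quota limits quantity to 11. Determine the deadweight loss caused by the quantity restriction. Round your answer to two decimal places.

74.39

Without the quota, 133 - 3Q = 10.5 + 5Q gives Q* = 15.3125.
At Q = 11 the demand price is 133 - 3(11) = 100 and the supply price is 10.5 + 5(11) = 65.5.
DWL = (1/2)(gap between curves at 11) x (Q* - 11) = (1/2)(34.5)(4.3125) = 74.3906.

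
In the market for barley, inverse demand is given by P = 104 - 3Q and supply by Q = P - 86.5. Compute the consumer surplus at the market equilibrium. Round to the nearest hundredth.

28.71

Rewriting supply in inverse form: P = 86.5 + Q.
Setting demand equal to supply, 17.5 = 4Q, so Q* = 4.375 and P* = 90.875.
The demand choke price is 104, so CS = (1/2)(Q*)(104 - P*) = (1/2)(4.375)(13.125) = 28.7109.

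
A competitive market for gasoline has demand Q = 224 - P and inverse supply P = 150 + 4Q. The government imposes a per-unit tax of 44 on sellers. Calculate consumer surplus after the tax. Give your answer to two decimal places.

Rewriting demand in inverse form: P = 224 - Q.
Pre-tax equilibrium: 224 - Q = 150 + 4Q gives Q* = 14.8, P* = 209.2.
With the tax, sellers need 44 more per unit: 224 - Q = 150 + 4Q + 44, so Q_t = 6. Buyers pay P_b = 218; sellers receive P_s = P_b - 44 = 174.
Consumer surplus is the triangle under demand above P_b: (1/2)(6)(224 - 218) = 18.

18.00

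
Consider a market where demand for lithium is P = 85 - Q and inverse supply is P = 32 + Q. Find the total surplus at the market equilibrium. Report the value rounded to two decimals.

Set 85 - Q = 32 + Q, which gives 53 = 2Q, so Q* = 26.5 and P* = 85 - (26.5) = 58.5.
Total surplus is the full triangle between the curves from 0 to Q*: (1/2)(26.5)(85 - 32) = 702.25.

702.25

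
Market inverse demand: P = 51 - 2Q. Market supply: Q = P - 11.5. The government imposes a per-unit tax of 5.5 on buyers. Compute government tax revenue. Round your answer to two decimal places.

62.33

Rewriting supply in inverse form: P = 11.5 + Q.
Pre-tax equilibrium: 51 - 2Q = 11.5 + Q gives Q* = 13.1667, P* = 24.6667.
With the tax, buyers' net willingness to pay falls by 5.5: (51 - 5.5) - 2Q = 11.5 + Q, so Q_t = 11.3333. Buyers pay P_b = 28.3333; sellers receive P_s = P_b - 5.5 = 22.8333.
Tax revenue = t x Q_t = 5.5 x 11.3333 = 62.3333.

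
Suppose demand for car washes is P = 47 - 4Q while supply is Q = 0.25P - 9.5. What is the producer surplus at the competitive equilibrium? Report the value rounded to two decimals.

Rewriting supply in inverse form: P = 38 + 4Q.
Set 47 - 4Q = 38 + 4Q, which gives 9 = 8Q, so Q* = 1.125 and P* = 47 - 4(1.125) = 42.5.
PS is the area between P* and the supply curve from 0 to Q*: (1/2)(1.125)(4.5) = 2.5312.

2.53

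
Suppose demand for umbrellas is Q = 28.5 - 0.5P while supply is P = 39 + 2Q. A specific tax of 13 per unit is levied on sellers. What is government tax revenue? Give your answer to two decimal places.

16.25

Rewriting demand in inverse form: P = 57 - 2Q.
Pre-tax equilibrium: 57 - 2Q = 39 + 2Q gives Q* = 4.5, P* = 48.
With the tax, sellers need 13 more per unit: 57 - 2Q = 39 + 2Q + 13, so Q_t = 1.25. Buyers pay P_b = 54.5; sellers receive P_s = P_b - 13 = 41.5.
Revenue is the tax times quantity traded: 13 x 1.25 = 16.25.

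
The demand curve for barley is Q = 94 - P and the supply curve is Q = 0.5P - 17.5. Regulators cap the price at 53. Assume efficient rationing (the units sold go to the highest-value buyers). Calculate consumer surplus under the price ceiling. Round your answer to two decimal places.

Rewriting demand in inverse form: P = 94 - Q.
Rewriting supply in inverse form: P = 35 + 2Q.
Without the control, 94 - Q = 35 + 2Q so Q* = 19.6667 and P* = 74.3333.
At the ceiling price 53, quantity supplied is (53 - 35)/2 = 9; supply is the short side, so Q = 9 trades at P = 53.
The demand price at Q = 9 is 85. CS is the trapezoid between demand and 53 over [0, 9]: (1/2)[(94 - 53) + (85 - 53)](9) = 328.5.

328.50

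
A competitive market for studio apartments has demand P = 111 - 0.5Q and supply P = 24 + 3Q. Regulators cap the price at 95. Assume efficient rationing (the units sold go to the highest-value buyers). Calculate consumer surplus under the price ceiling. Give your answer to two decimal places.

238.64

Free-market equilibrium: 111 - 0.5Q = 24 + 3Q gives Q* = 24.8571, P* = 98.5714.
At the ceiling price 95, quantity supplied is (95 - 24)/3 = 23.6667; supply is the short side, so Q = 23.6667 trades at P = 95.
The demand price at Q = 23.6667 is 99.1667. CS is the trapezoid between demand and 95 over [0, 23.6667]: (1/2)[(111 - 95) + (99.1667 - 95)](23.6667) = 238.6389.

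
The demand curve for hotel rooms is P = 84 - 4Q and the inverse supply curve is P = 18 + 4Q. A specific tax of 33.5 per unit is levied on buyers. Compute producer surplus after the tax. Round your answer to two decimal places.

33.01

Without the tax, 84 - 4Q = 18 + 4Q so Q* = 8.25 and P* = 51.
A tax on buyers shifts demand down by 33.5: (84 - 33.5) - 4Q = 18 + 4Q, so Q_t = 4.0625. Buyers pay P_b = 67.75; sellers receive P_s = P_b - 33.5 = 34.25.
PS = (1/2)(Q_t)(P_s - 18) = (1/2)(4.0625)(16.25) = 33.0078.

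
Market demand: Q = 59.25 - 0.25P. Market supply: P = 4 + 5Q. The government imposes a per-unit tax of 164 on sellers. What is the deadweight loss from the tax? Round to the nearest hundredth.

Rewriting demand in inverse form: P = 237 - 4Q.
Pre-tax equilibrium: 237 - 4Q = 4 + 5Q gives Q* = 25.8889, P* = 133.4444.
With the tax, sellers need 164 more per unit: 237 - 4Q = 4 + 5Q + 164, so Q_t = 7.6667. Buyers pay P_b = 206.3333; sellers receive P_s = P_b - 164 = 42.3333.
Deadweight loss is the triangle between the curves from Q_t to Q*: (1/2)(25.8889 - 7.6667)(164) = 1494.2222.

1494.22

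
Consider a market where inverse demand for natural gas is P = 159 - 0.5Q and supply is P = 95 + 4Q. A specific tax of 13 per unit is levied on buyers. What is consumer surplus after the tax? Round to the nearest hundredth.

32.11

Pre-tax equilibrium: 159 - 0.5Q = 95 + 4Q gives Q* = 14.2222, P* = 151.8889.
A tax on buyers shifts demand down by 13: (159 - 13) - 0.5Q = 95 + 4Q, so Q_t = 11.3333. Buyers pay P_b = 153.3333; sellers receive P_s = P_b - 13 = 140.3333.
CS = (1/2)(Q_t)(159 - P_b) = (1/2)(11.3333)(5.6667) = 32.1111.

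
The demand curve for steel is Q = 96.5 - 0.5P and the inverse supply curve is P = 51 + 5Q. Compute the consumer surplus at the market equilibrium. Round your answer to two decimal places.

411.51

Rewriting demand in inverse form: P = 193 - 2Q.
Set 193 - 2Q = 51 + 5Q, which gives 142 = 7Q, so Q* = 20.2857 and P* = 193 - 2(20.2857) = 152.4286.
CS is the area between the demand curve and P* from 0 to Q*: (1/2)(20.2857)(40.5714) = 411.5102.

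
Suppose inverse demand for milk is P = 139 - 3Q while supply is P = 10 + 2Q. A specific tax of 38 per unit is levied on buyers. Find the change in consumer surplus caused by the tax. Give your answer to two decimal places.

-501.60

Without the tax, 139 - 3Q = 10 + 2Q so Q* = 25.8 and P* = 61.6.
A tax on buyers shifts demand down by 38: (139 - 38) - 3Q = 10 + 2Q, so Q_t = 18.2. Buyers pay P_b = 84.4; sellers receive P_s = P_b - 38 = 46.4.
Consumers lose the trapezoid between P* and P_b out to Q_t plus the triangle from Q_t to Q*: change in CS = 496.86 - 998.46 = -501.6.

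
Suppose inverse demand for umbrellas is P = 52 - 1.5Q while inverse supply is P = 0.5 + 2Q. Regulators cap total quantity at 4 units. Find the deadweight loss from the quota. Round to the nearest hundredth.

Without the quota, 52 - 1.5Q = 0.5 + 2Q gives Q* = 14.7143.
At Q = 4 the demand price is 52 - 1.5(4) = 46 and the supply price is 0.5 + 2(4) = 8.5.
DWL = (1/2)(gap between curves at 4) x (Q* - 4) = (1/2)(37.5)(10.7143) = 200.8929.

200.89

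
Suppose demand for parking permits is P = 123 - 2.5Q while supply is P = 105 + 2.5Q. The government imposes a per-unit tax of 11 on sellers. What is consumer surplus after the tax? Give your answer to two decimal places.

2.45

Without the tax, 123 - 2.5Q = 105 + 2.5Q so Q* = 3.6 and P* = 114.
A tax on sellers shifts supply up by 11: 123 - 2.5Q = 105 + 2.5Q + 11, so Q_t = 1.4. Buyers pay P_b = 119.5; sellers receive P_s = P_b - 11 = 108.5.
CS = (1/2)(Q_t)(123 - P_b) = (1/2)(1.4)(3.5) = 2.45.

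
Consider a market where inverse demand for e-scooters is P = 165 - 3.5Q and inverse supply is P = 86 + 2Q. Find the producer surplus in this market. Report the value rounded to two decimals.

206.31

Equilibrium: 165 - 3.5Q = 86 + 2Q, so Q* = 14.3636 and P* = 114.7273.
Producer surplus is the triangle above supply below P*: (1/2)(14.3636)(114.7273 - 86) = (1/2)(14.3636)(28.7273) = 206.314.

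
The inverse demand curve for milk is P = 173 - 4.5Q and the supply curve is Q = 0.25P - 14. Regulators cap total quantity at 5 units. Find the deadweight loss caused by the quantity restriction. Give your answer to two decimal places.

Rewriting supply in inverse form: P = 56 + 4Q.
Unrestricted equilibrium: Q* = (173 - 56)/(4.5 + 4) = 13.7647.
At Q = 5 the demand price is 173 - 4.5(5) = 150.5 and the supply price is 56 + 4(5) = 76.
DWL = (1/2)(gap between curves at 5) x (Q* - 5) = (1/2)(74.5)(8.7647) = 326.4853.

326.49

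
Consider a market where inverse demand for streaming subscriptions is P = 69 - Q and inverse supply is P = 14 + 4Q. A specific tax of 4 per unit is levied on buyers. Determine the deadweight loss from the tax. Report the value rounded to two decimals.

Without the tax, 69 - Q = 14 + 4Q so Q* = 11 and P* = 58.
With the tax, buyers' net willingness to pay falls by 4: (69 - 4) - Q = 14 + 4Q, so Q_t = 10.2. Buyers pay P_b = 58.8; sellers receive P_s = P_b - 4 = 54.8.
Deadweight loss is the triangle between the curves from Q_t to Q*: (1/2)(11 - 10.2)(4) = 1.6.

1.60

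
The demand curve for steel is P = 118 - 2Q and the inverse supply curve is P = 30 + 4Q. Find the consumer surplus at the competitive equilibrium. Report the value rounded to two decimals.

Setting demand equal to supply, 88 = 6Q, so Q* = 14.6667 and P* = 88.6667.
The demand choke price is 118, so CS = (1/2)(Q*)(118 - P*) = (1/2)(14.6667)(29.3333) = 215.1111.

215.11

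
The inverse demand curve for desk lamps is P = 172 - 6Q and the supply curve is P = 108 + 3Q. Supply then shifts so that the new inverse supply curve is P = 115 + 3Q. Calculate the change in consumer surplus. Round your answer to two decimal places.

Initial equilibrium: Q_0 = 7.1111, P_0 = 129.3333; CS_0 = (1/2)(7.1111)(42.6667) = 151.7037, PS_0 = (1/2)(7.1111)(21.3333) = 75.8519.
New equilibrium: 172 - 6Q = 115 + 3Q gives Q_1 = 6.3333, P_1 = 134; CS_1 = 120.3333, PS_1 = 60.1667.
Change in consumer surplus = 120.3333 - 151.7037 = -31.3704.

-31.37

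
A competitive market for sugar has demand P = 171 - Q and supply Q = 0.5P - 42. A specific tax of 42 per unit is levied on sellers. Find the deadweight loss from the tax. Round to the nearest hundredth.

Rewriting supply in inverse form: P = 84 + 2Q.
Without the tax, 171 - Q = 84 + 2Q so Q* = 29 and P* = 142.
A tax on sellers shifts supply up by 42: 171 - Q = 84 + 2Q + 42, so Q_t = 15. Buyers pay P_b = 156; sellers receive P_s = P_b - 42 = 114.
The welfare triangle lost has base Q* - Q_t = 14 and height t = 42, so DWL = (1/2)(14)(42) = 294.

294.00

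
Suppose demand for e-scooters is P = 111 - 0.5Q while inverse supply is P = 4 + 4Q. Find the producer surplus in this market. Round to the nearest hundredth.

1130.77

Setting demand equal to supply, 107 = 4.5Q, so Q* = 23.7778 and P* = 99.1111.
The supply curve's price intercept is 4, so PS = (1/2)(Q*)(P* - 4) = (1/2)(23.7778)(95.1111) = 1130.7654.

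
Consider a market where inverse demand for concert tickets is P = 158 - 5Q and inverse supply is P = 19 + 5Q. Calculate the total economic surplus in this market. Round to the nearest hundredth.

Set 158 - 5Q = 19 + 5Q, which gives 139 = 10Q, so Q* = 13.9 and P* = 158 - 5(13.9) = 88.5.
CS = (1/2)(13.9)(69.5) = 483.025 and PS = (1/2)(13.9)(69.5) = 483.025, so total surplus = 966.05.

966.05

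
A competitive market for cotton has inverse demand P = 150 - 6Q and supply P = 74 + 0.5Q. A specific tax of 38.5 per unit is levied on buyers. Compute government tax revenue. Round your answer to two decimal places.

Without the tax, 150 - 6Q = 74 + 0.5Q so Q* = 11.6923 and P* = 79.8462.
With the tax, buyers' net willingness to pay falls by 38.5: (150 - 38.5) - 6Q = 74 + 0.5Q, so Q_t = 5.7692. Buyers pay P_b = 115.3846; sellers receive P_s = P_b - 38.5 = 76.8846.
Tax revenue = t x Q_t = 38.5 x 5.7692 = 222.1154.

222.12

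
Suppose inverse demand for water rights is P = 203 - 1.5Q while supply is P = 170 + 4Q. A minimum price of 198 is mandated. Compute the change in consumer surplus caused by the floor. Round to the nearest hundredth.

Free-market equilibrium: 203 - 1.5Q = 170 + 4Q gives Q* = 6, P* = 194.
At P = 198, buyers demand (203 - 198)/1.5 = 3.3333 while sellers would supply more, so the quantity traded is 3.3333 at price 198.
CS goes from (1/2)(6)(9) = 27 to 8.3333 (computed as (203 - 198)(3.3333) - (1/2)(1.5)(3.3333)^2), a change of -18.6667.

-18.67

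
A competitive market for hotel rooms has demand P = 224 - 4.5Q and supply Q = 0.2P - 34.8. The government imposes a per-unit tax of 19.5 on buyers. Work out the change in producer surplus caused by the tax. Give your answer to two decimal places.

-43.48

Rewriting supply in inverse form: P = 174 + 5Q.
Without the tax, 224 - 4.5Q = 174 + 5Q so Q* = 5.2632 and P* = 200.3158.
A tax on buyers shifts demand down by 19.5: (224 - 19.5) - 4.5Q = 174 + 5Q, so Q_t = 3.2105. Buyers pay P_b = 209.5526; sellers receive P_s = P_b - 19.5 = 190.0526.
PS falls from (1/2)(5.2632)(26.3158) = 69.2521 to (1/2)(3.2105)(16.0526) = 25.7687, a change of -43.4834.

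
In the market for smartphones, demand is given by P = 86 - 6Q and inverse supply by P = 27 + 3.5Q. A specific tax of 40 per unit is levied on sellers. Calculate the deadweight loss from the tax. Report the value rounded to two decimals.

Without the tax, 86 - 6Q = 27 + 3.5Q so Q* = 6.2105 and P* = 48.7368.
A tax on sellers shifts supply up by 40: 86 - 6Q = 27 + 3.5Q + 40, so Q_t = 2. Buyers pay P_b = 74; sellers receive P_s = P_b - 40 = 34.
The welfare triangle lost has base Q* - Q_t = 4.2105 and height t = 40, so DWL = (1/2)(4.2105)(40) = 84.2105.

84.21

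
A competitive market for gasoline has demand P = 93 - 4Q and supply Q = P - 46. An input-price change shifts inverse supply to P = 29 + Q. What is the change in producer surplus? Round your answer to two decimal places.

37.74

Rewriting supply in inverse form: P = 46 + Q.
Initial equilibrium: Q_0 = 9.4, P_0 = 55.4; CS_0 = (1/2)(9.4)(37.6) = 176.72, PS_0 = (1/2)(9.4)(9.4) = 44.18.
New equilibrium: 93 - 4Q = 29 + Q gives Q_1 = 12.8, P_1 = 41.8; CS_1 = 327.68, PS_1 = 81.92.
Change in producer surplus = 81.92 - 44.18 = 37.74.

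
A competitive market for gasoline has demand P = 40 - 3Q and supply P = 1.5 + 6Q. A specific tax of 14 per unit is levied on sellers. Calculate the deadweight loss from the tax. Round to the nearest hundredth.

10.89

Pre-tax equilibrium: 40 - 3Q = 1.5 + 6Q gives Q* = 4.2778, P* = 27.1667.
A tax on sellers shifts supply up by 14: 40 - 3Q = 1.5 + 6Q + 14, so Q_t = 2.7222. Buyers pay P_b = 31.8333; sellers receive P_s = P_b - 14 = 17.8333.
Deadweight loss is the triangle between the curves from Q_t to Q*: (1/2)(4.2778 - 2.7222)(14) = 10.8889.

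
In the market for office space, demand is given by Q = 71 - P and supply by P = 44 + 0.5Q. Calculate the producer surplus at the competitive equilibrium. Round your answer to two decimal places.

81.00

Rewriting demand in inverse form: P = 71 - Q.
Setting demand equal to supply, 27 = 1.5Q, so Q* = 18 and P* = 53.
The supply curve's price intercept is 44, so PS = (1/2)(Q*)(P* - 44) = (1/2)(18)(9) = 81.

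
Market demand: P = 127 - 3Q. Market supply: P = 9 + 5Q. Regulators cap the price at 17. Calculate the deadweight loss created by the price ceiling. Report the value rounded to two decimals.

691.69

Without the control, 127 - 3Q = 9 + 5Q so Q* = 14.75 and P* = 82.75.
At the ceiling price 17, quantity supplied is (17 - 9)/5 = 1.6; supply is the short side, so Q = 1.6 trades at P = 17.
The lost-trades triangle has base Q* - 1.6 = 13.15 and height equal to the gap between the curves at Q = 1.6, which is 122.2 - 17 = 105.2. DWL = (1/2)(13.15)(105.2) = 691.69.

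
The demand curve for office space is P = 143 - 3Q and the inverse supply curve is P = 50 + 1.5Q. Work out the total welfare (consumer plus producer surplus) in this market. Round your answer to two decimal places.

961.00

Setting demand equal to supply, 93 = 4.5Q, so Q* = 20.6667 and P* = 81.
CS = (1/2)(20.6667)(62) = 640.6667 and PS = (1/2)(20.6667)(31) = 320.3333, so total surplus = 961.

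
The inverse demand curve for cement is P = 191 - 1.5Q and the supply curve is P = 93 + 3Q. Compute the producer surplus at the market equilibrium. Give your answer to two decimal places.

Set 191 - 1.5Q = 93 + 3Q, which gives 98 = 4.5Q, so Q* = 21.7778 and P* = 191 - 1.5(21.7778) = 158.3333.
Producer surplus is the triangle above supply below P*: (1/2)(21.7778)(158.3333 - 93) = (1/2)(21.7778)(65.3333) = 711.4074.

711.41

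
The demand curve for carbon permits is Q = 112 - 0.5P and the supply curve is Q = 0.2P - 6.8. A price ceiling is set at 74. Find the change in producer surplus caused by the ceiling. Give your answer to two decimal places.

-1681.84

Rewriting demand in inverse form: P = 224 - 2Q.
Rewriting supply in inverse form: P = 34 + 5Q.
Free-market equilibrium: 224 - 2Q = 34 + 5Q gives Q* = 27.1429, P* = 169.7143.
At the ceiling price 74, quantity supplied is (74 - 34)/5 = 8; supply is the short side, so Q = 8 trades at P = 74.
PS goes from (1/2)(27.1429)(135.7143) = 1841.8367 to 160 (computed as (74 - 34)(8) - (1/2)(5)(8)^2), a change of -1681.8367.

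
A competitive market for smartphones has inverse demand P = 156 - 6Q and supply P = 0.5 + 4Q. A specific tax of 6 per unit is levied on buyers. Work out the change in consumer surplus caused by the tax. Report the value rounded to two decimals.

Pre-tax equilibrium: 156 - 6Q = 0.5 + 4Q gives Q* = 15.55, P* = 62.7.
A tax on buyers shifts demand down by 6: (156 - 6) - 6Q = 0.5 + 4Q, so Q_t = 14.95. Buyers pay P_b = 66.3; sellers receive P_s = P_b - 6 = 60.3.
CS falls from (1/2)(15.55)(93.3) = 725.4075 to (1/2)(14.95)(89.7) = 670.5075, a change of -54.9.

-54.90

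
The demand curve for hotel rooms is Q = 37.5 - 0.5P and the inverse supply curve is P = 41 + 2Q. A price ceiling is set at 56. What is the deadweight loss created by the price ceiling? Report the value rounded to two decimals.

Rewriting demand in inverse form: P = 75 - 2Q.
Without the control, 75 - 2Q = 41 + 2Q so Q* = 8.5 and P* = 58.
At the ceiling price 56, quantity supplied is (56 - 41)/2 = 7.5; supply is the short side, so Q = 7.5 trades at P = 56.
The lost-trades triangle has base Q* - 7.5 = 1 and height equal to the gap between the curves at Q = 7.5, which is 60 - 56 = 4. DWL = (1/2)(1)(4) = 2.

2.00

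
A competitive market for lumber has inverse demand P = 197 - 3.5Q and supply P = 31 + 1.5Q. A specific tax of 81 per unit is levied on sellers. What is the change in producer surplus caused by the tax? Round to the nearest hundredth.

-609.93

Without the tax, 197 - 3.5Q = 31 + 1.5Q so Q* = 33.2 and P* = 80.8.
A tax on sellers shifts supply up by 81: 197 - 3.5Q = 31 + 1.5Q + 81, so Q_t = 17. Buyers pay P_b = 137.5; sellers receive P_s = P_b - 81 = 56.5.
Producers lose the trapezoid between P_s and P* out to Q_t plus the triangle from Q_t to Q*: change in PS = 216.75 - 826.68 = -609.93.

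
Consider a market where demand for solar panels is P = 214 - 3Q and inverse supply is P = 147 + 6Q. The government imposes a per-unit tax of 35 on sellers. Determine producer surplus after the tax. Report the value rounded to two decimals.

37.93

Without the tax, 214 - 3Q = 147 + 6Q so Q* = 7.4444 and P* = 191.6667.
With the tax, sellers need 35 more per unit: 214 - 3Q = 147 + 6Q + 35, so Q_t = 3.5556. Buyers pay P_b = 203.3333; sellers receive P_s = P_b - 35 = 168.3333.
PS = (1/2)(Q_t)(P_s - 147) = (1/2)(3.5556)(21.3333) = 37.9259.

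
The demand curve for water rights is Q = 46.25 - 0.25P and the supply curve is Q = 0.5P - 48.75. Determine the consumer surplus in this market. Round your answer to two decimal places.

Rewriting demand in inverse form: P = 185 - 4Q.
Rewriting supply in inverse form: P = 97.5 + 2Q.
Set 185 - 4Q = 97.5 + 2Q, which gives 87.5 = 6Q, so Q* = 14.5833 and P* = 185 - 4(14.5833) = 126.6667.
CS is the area between the demand curve and P* from 0 to Q*: (1/2)(14.5833)(58.3333) = 425.3472.

425.35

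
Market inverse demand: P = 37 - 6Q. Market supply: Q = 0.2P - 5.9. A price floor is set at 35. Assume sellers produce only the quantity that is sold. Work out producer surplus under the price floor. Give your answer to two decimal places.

1.56

Rewriting supply in inverse form: P = 29.5 + 5Q.
Free-market equilibrium: 37 - 6Q = 29.5 + 5Q gives Q* = 0.6818, P* = 32.9091.
At P = 35, buyers demand (37 - 35)/6 = 0.3333 while sellers would supply more, so the quantity traded is 0.3333 at price 35.
The supply price at Q = 0.3333 is 31.1667. PS is the trapezoid between 35 and supply over [0, 0.3333]: (1/2)[(35 - 29.5) + (35 - 31.1667)](0.3333) = 1.5556.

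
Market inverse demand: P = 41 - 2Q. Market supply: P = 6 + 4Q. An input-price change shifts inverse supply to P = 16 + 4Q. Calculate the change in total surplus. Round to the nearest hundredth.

-50.00

Initial equilibrium: Q_0 = 5.8333, P_0 = 29.3333; CS_0 = (1/2)(5.8333)(11.6667) = 34.0278, PS_0 = (1/2)(5.8333)(23.3333) = 68.0556.
New equilibrium: 41 - 2Q = 16 + 4Q gives Q_1 = 4.1667, P_1 = 32.6667; CS_1 = 17.3611, PS_1 = 34.7222.
Change in total surplus = (17.3611 + 34.7222) - (34.0278 + 68.0556) = -50.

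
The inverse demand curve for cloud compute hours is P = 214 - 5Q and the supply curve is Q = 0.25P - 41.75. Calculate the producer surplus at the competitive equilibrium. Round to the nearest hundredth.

Rewriting supply in inverse form: P = 167 + 4Q.
Equilibrium: 214 - 5Q = 167 + 4Q, so Q* = 5.2222 and P* = 187.8889.
PS is the area between P* and the supply curve from 0 to Q*: (1/2)(5.2222)(20.8889) = 54.5432.

54.54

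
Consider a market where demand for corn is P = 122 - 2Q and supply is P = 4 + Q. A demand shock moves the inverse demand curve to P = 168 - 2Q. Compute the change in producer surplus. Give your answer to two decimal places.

Initial equilibrium: Q_0 = 39.3333, P_0 = 43.3333; CS_0 = (1/2)(39.3333)(78.6667) = 1547.1111, PS_0 = (1/2)(39.3333)(39.3333) = 773.5556.
New equilibrium: 168 - 2Q = 4 + Q gives Q_1 = 54.6667, P_1 = 58.6667; CS_1 = 2988.4444, PS_1 = 1494.2222.
Change in producer surplus = 1494.2222 - 773.5556 = 720.6667.

720.67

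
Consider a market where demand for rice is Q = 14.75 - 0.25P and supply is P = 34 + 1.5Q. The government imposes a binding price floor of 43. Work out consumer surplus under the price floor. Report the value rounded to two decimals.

Rewriting demand in inverse form: P = 59 - 4Q.
Without the control, 59 - 4Q = 34 + 1.5Q so Q* = 4.5455 and P* = 40.8182.
At the floor price 43, quantity demanded is (59 - 43)/4 = 4; demand is the short side, so Q = 4 trades at P = 43.
CS is the triangle under demand above 43: (1/2)(4)(59 - 43) = 32.

32.00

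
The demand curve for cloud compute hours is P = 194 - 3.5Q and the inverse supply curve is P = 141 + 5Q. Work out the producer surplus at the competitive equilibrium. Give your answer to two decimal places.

Equilibrium: 194 - 3.5Q = 141 + 5Q, so Q* = 6.2353 and P* = 172.1765.
PS is the area between P* and the supply curve from 0 to Q*: (1/2)(6.2353)(31.1765) = 97.1972.

97.20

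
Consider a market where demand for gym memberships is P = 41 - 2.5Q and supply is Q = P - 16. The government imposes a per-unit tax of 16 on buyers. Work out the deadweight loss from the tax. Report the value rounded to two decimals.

36.57

Rewriting supply in inverse form: P = 16 + Q.
Pre-tax equilibrium: 41 - 2.5Q = 16 + Q gives Q* = 7.1429, P* = 23.1429.
With the tax, buyers' net willingness to pay falls by 16: (41 - 16) - 2.5Q = 16 + Q, so Q_t = 2.5714. Buyers pay P_b = 34.5714; sellers receive P_s = P_b - 16 = 18.5714.
The welfare triangle lost has base Q* - Q_t = 4.5714 and height t = 16, so DWL = (1/2)(4.5714)(16) = 36.5714.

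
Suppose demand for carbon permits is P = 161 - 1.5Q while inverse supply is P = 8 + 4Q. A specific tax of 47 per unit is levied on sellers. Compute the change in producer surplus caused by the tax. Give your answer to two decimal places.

Without the tax, 161 - 1.5Q = 8 + 4Q so Q* = 27.8182 and P* = 119.2727.
A tax on sellers shifts supply up by 47: 161 - 1.5Q = 8 + 4Q + 47, so Q_t = 19.2727. Buyers pay P_b = 132.0909; sellers receive P_s = P_b - 47 = 85.0909.
Producers lose the trapezoid between P_s and P* out to Q_t plus the triangle from Q_t to Q*: change in PS = 742.876 - 1547.7025 = -804.8264.

-804.83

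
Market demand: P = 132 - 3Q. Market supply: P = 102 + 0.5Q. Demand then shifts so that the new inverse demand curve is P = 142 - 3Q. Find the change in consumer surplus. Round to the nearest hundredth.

Initial equilibrium: Q_0 = 8.5714, P_0 = 106.2857; CS_0 = (1/2)(8.5714)(25.7143) = 110.2041, PS_0 = (1/2)(8.5714)(4.2857) = 18.3673.
New equilibrium: 142 - 3Q = 102 + 0.5Q gives Q_1 = 11.4286, P_1 = 107.7143; CS_1 = 195.9184, PS_1 = 32.6531.
Change in consumer surplus = 195.9184 - 110.2041 = 85.7143.

85.71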